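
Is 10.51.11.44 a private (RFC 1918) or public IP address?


RFC 1918 private ranges:
  10.0.0.0/8 (10.0.0.0 - 10.255.255.255)
  172.16.0.0/12 (172.16.0.0 - 172.31.255.255)
  192.168.0.0/16 (192.168.0.0 - 192.168.255.255)
Private (in 10.0.0.0/8)


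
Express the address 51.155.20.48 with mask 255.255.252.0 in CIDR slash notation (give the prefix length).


Binary: 11111111.11111111.11111100.00000000
Count leading 1s
Prefix: /22


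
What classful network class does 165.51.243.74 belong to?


First octet: 165
Binary: 10100101
10xxxxxx -> Class B (128-191)
Class B, default mask 255.255.0.0 (/16)


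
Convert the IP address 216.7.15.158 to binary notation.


216 = 11011000
7 = 00000111
15 = 00001111
158 = 10011110
Binary: 11011000.00000111.00001111.10011110


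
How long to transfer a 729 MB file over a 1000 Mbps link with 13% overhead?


Effective throughput = 1000 * (1 - 13/100) = 870 Mbps
File size in Mb = 729 * 8 = 5832 Mb
Time = 5832 / 870
Time = 6.7034 seconds


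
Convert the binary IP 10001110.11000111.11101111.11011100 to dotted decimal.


10001110 = 142
11000111 = 199
11101111 = 239
11011100 = 220
IP: 142.199.239.220


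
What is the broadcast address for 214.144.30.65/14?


Network: 214.144.0.0/14
Host bits = 18
Set all host bits to 1:
Broadcast: 214.147.255.255


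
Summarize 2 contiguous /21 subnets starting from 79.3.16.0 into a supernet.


Original prefix: /21
Number of subnets: 2 = 2^1
New prefix = 21 - 1 = 20
Supernet: 79.3.16.0/20


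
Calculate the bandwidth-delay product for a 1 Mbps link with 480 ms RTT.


BDP = bandwidth * RTT
= 1 Mbps * 480 ms
= 1 * 1e6 * 480 / 1000 bits
= 480000 bits
= 60000 bytes
= 58.5938 KB
BDP = 480000 bits (60000 bytes)


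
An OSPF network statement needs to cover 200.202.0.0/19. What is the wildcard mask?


Subnet mask: 255.255.224.0
Wildcard = 255.255.255.255 - subnet mask
255 - 255 = 0
255 - 255 = 0
255 - 224 = 31
255 - 0 = 255
Wildcard: 0.0.31.255


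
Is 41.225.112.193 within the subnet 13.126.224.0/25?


Subnet network: 13.126.224.0
Test IP AND mask: 41.225.112.128
No, 41.225.112.193 is not in 13.126.224.0/25


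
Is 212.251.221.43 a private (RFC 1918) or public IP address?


RFC 1918 private ranges:
  10.0.0.0/8 (10.0.0.0 - 10.255.255.255)
  172.16.0.0/12 (172.16.0.0 - 172.31.255.255)
  192.168.0.0/16 (192.168.0.0 - 192.168.255.255)
Public (not in any RFC 1918 range)


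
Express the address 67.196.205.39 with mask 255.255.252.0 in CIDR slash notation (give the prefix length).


Binary: 11111111.11111111.11111100.00000000
Count leading 1s
Prefix: /22


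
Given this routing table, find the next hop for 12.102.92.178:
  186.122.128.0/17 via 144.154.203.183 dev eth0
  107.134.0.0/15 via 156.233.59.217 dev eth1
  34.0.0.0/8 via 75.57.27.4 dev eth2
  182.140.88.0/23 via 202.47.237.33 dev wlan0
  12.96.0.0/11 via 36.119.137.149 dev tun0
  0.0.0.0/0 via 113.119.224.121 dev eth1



Longest prefix match for 12.102.92.178:
  /17 186.122.128.0: no
  /15 107.134.0.0: no
  /8 34.0.0.0: no
  /23 182.140.88.0: no
  /11 12.96.0.0: MATCH
  /0 0.0.0.0: MATCH
Selected: next-hop 36.119.137.149 via tun0 (matched /11)


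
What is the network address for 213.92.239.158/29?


IP:   11010101.01011100.11101111.10011110
Mask: 11111111.11111111.11111111.11111000
AND operation:
Net:  11010101.01011100.11101111.10011000
Network: 213.92.239.152/29


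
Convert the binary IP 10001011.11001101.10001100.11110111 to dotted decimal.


10001011 = 139
11001101 = 205
10001100 = 140
11110111 = 247
IP: 139.205.140.247


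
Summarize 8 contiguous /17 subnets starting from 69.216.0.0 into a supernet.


Original prefix: /17
Number of subnets: 8 = 2^3
New prefix = 17 - 3 = 14
Supernet: 69.216.0.0/14


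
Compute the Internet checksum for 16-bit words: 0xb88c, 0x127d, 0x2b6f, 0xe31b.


Sum all words (with carry folding):
+ 0xb88c = 0xb88c
+ 0x127d = 0xcb09
+ 0x2b6f = 0xf678
+ 0xe31b = 0xd994
One's complement: ~0xd994
Checksum = 0x266b


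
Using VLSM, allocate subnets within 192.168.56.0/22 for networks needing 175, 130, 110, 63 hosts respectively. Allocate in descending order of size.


175 hosts -> /24 (254 usable): 192.168.56.0/24
130 hosts -> /24 (254 usable): 192.168.57.0/24
110 hosts -> /25 (126 usable): 192.168.58.0/25
63 hosts -> /25 (126 usable): 192.168.58.128/25
Allocation: 192.168.56.0/24 (175 hosts, 254 usable); 192.168.57.0/24 (130 hosts, 254 usable); 192.168.58.0/25 (110 hosts, 126 usable); 192.168.58.128/25 (63 hosts, 126 usable)


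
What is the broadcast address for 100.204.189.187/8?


Network: 100.0.0.0/8
Host bits = 24
Set all host bits to 1:
Broadcast: 100.255.255.255


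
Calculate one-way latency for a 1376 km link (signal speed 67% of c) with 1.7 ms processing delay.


Speed = 0.67 * 3e5 km/s = 201000 km/s
Propagation delay = 1376 / 201000 = 0.0068 s = 6.8458 ms
Processing delay = 1.7 ms
Total one-way latency = 8.5458 ms


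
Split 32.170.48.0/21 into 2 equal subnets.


New prefix = 21 + 1 = 22
Each subnet has 1024 addresses
  32.170.48.0/22
  32.170.52.0/22
Subnets: 32.170.48.0/22, 32.170.52.0/22


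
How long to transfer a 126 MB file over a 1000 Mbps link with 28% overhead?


Effective throughput = 1000 * (1 - 28/100) = 720 Mbps
File size in Mb = 126 * 8 = 1008 Mb
Time = 1008 / 720
Time = 1.4 seconds


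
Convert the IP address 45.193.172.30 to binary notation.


45 = 00101101
193 = 11000001
172 = 10101100
30 = 00011110
Binary: 00101101.11000001.10101100.00011110


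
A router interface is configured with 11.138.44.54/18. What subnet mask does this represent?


/18 means 18 network bits, 14 host bits
Binary: 11111111111111111100000000000000
Mask: 255.255.192.0


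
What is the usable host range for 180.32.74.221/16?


Network: 180.32.0.0
Broadcast: 180.32.255.255
First usable = network + 1
Last usable = broadcast - 1
Range: 180.32.0.1 to 180.32.255.254


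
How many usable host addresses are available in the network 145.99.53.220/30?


Host bits = 32 - 30 = 2
Total addresses = 2^2 = 4
Usable = total - 2 (network and broadcast)
Usable hosts: 2


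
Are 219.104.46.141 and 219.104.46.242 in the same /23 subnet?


Mask: 255.255.254.0
219.104.46.141 AND mask = 219.104.46.0
219.104.46.242 AND mask = 219.104.46.0
Yes, same subnet (219.104.46.0)


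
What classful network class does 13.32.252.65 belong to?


First octet: 13
Binary: 00001101
0xxxxxxx -> Class A (1-126)
Class A, default mask 255.0.0.0 (/8)


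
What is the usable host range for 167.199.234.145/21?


Network: 167.199.232.0
Broadcast: 167.199.239.255
First usable = network + 1
Last usable = broadcast - 1
Range: 167.199.232.1 to 167.199.239.254


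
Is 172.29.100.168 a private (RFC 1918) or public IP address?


RFC 1918 private ranges:
  10.0.0.0/8 (10.0.0.0 - 10.255.255.255)
  172.16.0.0/12 (172.16.0.0 - 172.31.255.255)
  192.168.0.0/16 (192.168.0.0 - 192.168.255.255)
Private (in 172.16.0.0/12)


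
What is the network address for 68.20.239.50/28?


IP:   01000100.00010100.11101111.00110010
Mask: 11111111.11111111.11111111.11110000
AND operation:
Net:  01000100.00010100.11101111.00110000
Network: 68.20.239.48/28


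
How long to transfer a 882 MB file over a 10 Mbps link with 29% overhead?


Effective throughput = 10 * (1 - 29/100) = 7.1 Mbps
File size in Mb = 882 * 8 = 7056 Mb
Time = 7056 / 7.1
Time = 993.8028 seconds


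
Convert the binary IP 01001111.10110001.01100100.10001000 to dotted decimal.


01001111 = 79
10110001 = 177
01100100 = 100
10001000 = 136
IP: 79.177.100.136


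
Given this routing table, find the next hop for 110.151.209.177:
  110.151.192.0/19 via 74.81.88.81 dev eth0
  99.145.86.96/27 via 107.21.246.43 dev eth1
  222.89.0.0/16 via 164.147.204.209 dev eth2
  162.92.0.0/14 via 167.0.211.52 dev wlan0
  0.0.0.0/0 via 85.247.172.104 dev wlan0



Longest prefix match for 110.151.209.177:
  /19 110.151.192.0: MATCH
  /27 99.145.86.96: no
  /16 222.89.0.0: no
  /14 162.92.0.0: no
  /0 0.0.0.0: MATCH
Selected: next-hop 74.81.88.81 via eth0 (matched /19)


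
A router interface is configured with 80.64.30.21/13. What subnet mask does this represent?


/13 means 13 network bits, 19 host bits
Binary: 11111111111110000000000000000000
Mask: 255.248.0.0


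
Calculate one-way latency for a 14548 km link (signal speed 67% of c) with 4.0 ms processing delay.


Speed = 0.67 * 3e5 km/s = 201000 km/s
Propagation delay = 14548 / 201000 = 0.0724 s = 72.3781 ms
Processing delay = 4.0 ms
Total one-way latency = 76.3781 ms


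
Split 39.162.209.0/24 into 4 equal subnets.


New prefix = 24 + 2 = 26
Each subnet has 64 addresses
  39.162.209.0/26
  39.162.209.64/26
  39.162.209.128/26
  39.162.209.192/26
Subnets: 39.162.209.0/26, 39.162.209.64/26, 39.162.209.128/26, 39.162.209.192/26


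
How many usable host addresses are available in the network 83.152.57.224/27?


Host bits = 32 - 27 = 5
Total addresses = 2^5 = 32
Usable = total - 2 (network and broadcast)
Usable hosts: 30


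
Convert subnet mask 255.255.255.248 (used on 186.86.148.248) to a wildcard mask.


Subnet mask: 255.255.255.248
Wildcard = 255.255.255.255 - subnet mask
255 - 255 = 0
255 - 255 = 0
255 - 255 = 0
255 - 248 = 7
Wildcard: 0.0.0.7


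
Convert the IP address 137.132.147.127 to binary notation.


137 = 10001001
132 = 10000100
147 = 10010011
127 = 01111111
Binary: 10001001.10000100.10010011.01111111


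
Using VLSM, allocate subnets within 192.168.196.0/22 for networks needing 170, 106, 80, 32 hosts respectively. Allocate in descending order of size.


170 hosts -> /24 (254 usable): 192.168.196.0/24
106 hosts -> /25 (126 usable): 192.168.197.0/25
80 hosts -> /25 (126 usable): 192.168.197.128/25
32 hosts -> /26 (62 usable): 192.168.198.0/26
Allocation: 192.168.196.0/24 (170 hosts, 254 usable); 192.168.197.0/25 (106 hosts, 126 usable); 192.168.197.128/25 (80 hosts, 126 usable); 192.168.198.0/26 (32 hosts, 62 usable)


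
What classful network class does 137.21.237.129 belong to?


First octet: 137
Binary: 10001001
10xxxxxx -> Class B (128-191)
Class B, default mask 255.255.0.0 (/16)


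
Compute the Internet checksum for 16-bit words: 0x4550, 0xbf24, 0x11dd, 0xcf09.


Sum all words (with carry folding):
+ 0x4550 = 0x4550
+ 0xbf24 = 0x0475
+ 0x11dd = 0x1652
+ 0xcf09 = 0xe55b
One's complement: ~0xe55b
Checksum = 0x1aa4


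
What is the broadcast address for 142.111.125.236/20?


Network: 142.111.112.0/20
Host bits = 12
Set all host bits to 1:
Broadcast: 142.111.127.255


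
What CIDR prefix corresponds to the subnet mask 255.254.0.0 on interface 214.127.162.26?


Binary: 11111111.11111110.00000000.00000000
Count leading 1s
Prefix: /15


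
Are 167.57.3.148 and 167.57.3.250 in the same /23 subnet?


Mask: 255.255.254.0
167.57.3.148 AND mask = 167.57.2.0
167.57.3.250 AND mask = 167.57.2.0
Yes, same subnet (167.57.2.0)


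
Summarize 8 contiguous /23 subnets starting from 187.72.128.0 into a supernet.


Original prefix: /23
Number of subnets: 8 = 2^3
New prefix = 23 - 3 = 20
Supernet: 187.72.128.0/20


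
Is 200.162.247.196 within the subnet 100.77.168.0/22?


Subnet network: 100.77.168.0
Test IP AND mask: 200.162.244.0
No, 200.162.247.196 is not in 100.77.168.0/22


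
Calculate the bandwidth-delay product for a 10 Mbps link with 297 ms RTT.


BDP = bandwidth * RTT
= 10 Mbps * 297 ms
= 10 * 1e6 * 297 / 1000 bits
= 2970000 bits
= 371250 bytes
= 362.5488 KB
BDP = 2970000 bits (371250 bytes)


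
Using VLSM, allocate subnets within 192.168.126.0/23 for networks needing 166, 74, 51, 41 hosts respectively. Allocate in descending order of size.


166 hosts -> /24 (254 usable): 192.168.126.0/24
74 hosts -> /25 (126 usable): 192.168.127.0/25
51 hosts -> /26 (62 usable): 192.168.127.128/26
41 hosts -> /26 (62 usable): 192.168.127.192/26
Allocation: 192.168.126.0/24 (166 hosts, 254 usable); 192.168.127.0/25 (74 hosts, 126 usable); 192.168.127.128/26 (51 hosts, 62 usable); 192.168.127.192/26 (41 hosts, 62 usable)


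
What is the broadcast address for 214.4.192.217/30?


Network: 214.4.192.216/30
Host bits = 2
Set all host bits to 1:
Broadcast: 214.4.192.219


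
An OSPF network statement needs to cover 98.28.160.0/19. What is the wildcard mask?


Subnet mask: 255.255.224.0
Wildcard = 255.255.255.255 - subnet mask
255 - 255 = 0
255 - 255 = 0
255 - 224 = 31
255 - 0 = 255
Wildcard: 0.0.31.255


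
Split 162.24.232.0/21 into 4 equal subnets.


New prefix = 21 + 2 = 23
Each subnet has 512 addresses
  162.24.232.0/23
  162.24.234.0/23
  162.24.236.0/23
  162.24.238.0/23
Subnets: 162.24.232.0/23, 162.24.234.0/23, 162.24.236.0/23, 162.24.238.0/23


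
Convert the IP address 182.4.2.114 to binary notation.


182 = 10110110
4 = 00000100
2 = 00000010
114 = 01110010
Binary: 10110110.00000100.00000010.01110010


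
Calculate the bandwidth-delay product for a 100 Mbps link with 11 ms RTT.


BDP = bandwidth * RTT
= 100 Mbps * 11 ms
= 100 * 1e6 * 11 / 1000 bits
= 1100000 bits
= 137500 bytes
= 134.2773 KB
BDP = 1100000 bits (137500 bytes)


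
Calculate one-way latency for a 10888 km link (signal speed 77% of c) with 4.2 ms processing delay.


Speed = 0.77 * 3e5 km/s = 231000 km/s
Propagation delay = 10888 / 231000 = 0.0471 s = 47.1342 ms
Processing delay = 4.2 ms
Total one-way latency = 51.3342 ms


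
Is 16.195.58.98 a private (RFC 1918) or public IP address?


RFC 1918 private ranges:
  10.0.0.0/8 (10.0.0.0 - 10.255.255.255)
  172.16.0.0/12 (172.16.0.0 - 172.31.255.255)
  192.168.0.0/16 (192.168.0.0 - 192.168.255.255)
Public (not in any RFC 1918 range)


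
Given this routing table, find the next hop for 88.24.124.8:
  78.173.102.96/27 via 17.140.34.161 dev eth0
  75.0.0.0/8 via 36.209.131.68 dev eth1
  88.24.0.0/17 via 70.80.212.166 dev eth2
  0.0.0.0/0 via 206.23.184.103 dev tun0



Longest prefix match for 88.24.124.8:
  /27 78.173.102.96: no
  /8 75.0.0.0: no
  /17 88.24.0.0: MATCH
  /0 0.0.0.0: MATCH
Selected: next-hop 70.80.212.166 via eth2 (matched /17)


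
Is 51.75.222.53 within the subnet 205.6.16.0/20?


Subnet network: 205.6.16.0
Test IP AND mask: 51.75.208.0
No, 51.75.222.53 is not in 205.6.16.0/20


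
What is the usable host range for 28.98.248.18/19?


Network: 28.98.224.0
Broadcast: 28.98.255.255
First usable = network + 1
Last usable = broadcast - 1
Range: 28.98.224.1 to 28.98.255.254


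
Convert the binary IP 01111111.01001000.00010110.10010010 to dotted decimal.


01111111 = 127
01001000 = 72
00010110 = 22
10010010 = 146
IP: 127.72.22.146


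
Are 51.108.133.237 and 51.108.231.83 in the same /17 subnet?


Mask: 255.255.128.0
51.108.133.237 AND mask = 51.108.128.0
51.108.231.83 AND mask = 51.108.128.0
Yes, same subnet (51.108.128.0)


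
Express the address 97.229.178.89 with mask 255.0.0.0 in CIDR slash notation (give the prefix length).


Binary: 11111111.00000000.00000000.00000000
Count leading 1s
Prefix: /8


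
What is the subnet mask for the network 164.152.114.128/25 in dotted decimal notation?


/25 means 25 network bits, 7 host bits
Binary: 11111111111111111111111110000000
Mask: 255.255.255.128


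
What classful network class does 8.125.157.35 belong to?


First octet: 8
Binary: 00001000
0xxxxxxx -> Class A (1-126)
Class A, default mask 255.0.0.0 (/8)


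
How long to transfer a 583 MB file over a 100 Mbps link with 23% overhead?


Effective throughput = 100 * (1 - 23/100) = 77 Mbps
File size in Mb = 583 * 8 = 4664 Mb
Time = 4664 / 77
Time = 60.5714 seconds


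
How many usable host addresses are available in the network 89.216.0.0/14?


Host bits = 32 - 14 = 18
Total addresses = 2^18 = 262144
Usable = total - 2 (network and broadcast)
Usable hosts: 262142


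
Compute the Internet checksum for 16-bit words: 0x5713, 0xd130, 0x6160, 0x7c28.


Sum all words (with carry folding):
+ 0x5713 = 0x5713
+ 0xd130 = 0x2844
+ 0x6160 = 0x89a4
+ 0x7c28 = 0x05cd
One's complement: ~0x05cd
Checksum = 0xfa32


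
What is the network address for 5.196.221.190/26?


IP:   00000101.11000100.11011101.10111110
Mask: 11111111.11111111.11111111.11000000
AND operation:
Net:  00000101.11000100.11011101.10000000
Network: 5.196.221.128/26


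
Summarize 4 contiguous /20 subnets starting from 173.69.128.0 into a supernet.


Original prefix: /20
Number of subnets: 4 = 2^2
New prefix = 20 - 2 = 18
Supernet: 173.69.128.0/18


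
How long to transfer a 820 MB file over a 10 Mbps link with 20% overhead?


Effective throughput = 10 * (1 - 20/100) = 8 Mbps
File size in Mb = 820 * 8 = 6560 Mb
Time = 6560 / 8
Time = 820 seconds


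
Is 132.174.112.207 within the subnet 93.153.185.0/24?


Subnet network: 93.153.185.0
Test IP AND mask: 132.174.112.0
No, 132.174.112.207 is not in 93.153.185.0/24


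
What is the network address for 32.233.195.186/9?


IP:   00100000.11101001.11000011.10111010
Mask: 11111111.10000000.00000000.00000000
AND operation:
Net:  00100000.10000000.00000000.00000000
Network: 32.128.0.0/9


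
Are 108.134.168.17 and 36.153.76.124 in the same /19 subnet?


Mask: 255.255.224.0
108.134.168.17 AND mask = 108.134.160.0
36.153.76.124 AND mask = 36.153.64.0
No, different subnets (108.134.160.0 vs 36.153.64.0)


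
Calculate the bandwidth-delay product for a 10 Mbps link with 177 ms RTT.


BDP = bandwidth * RTT
= 10 Mbps * 177 ms
= 10 * 1e6 * 177 / 1000 bits
= 1770000 bits
= 221250 bytes
= 216.0645 KB
BDP = 1770000 bits (221250 bytes)


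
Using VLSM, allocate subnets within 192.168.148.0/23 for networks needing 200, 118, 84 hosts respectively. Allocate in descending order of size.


200 hosts -> /24 (254 usable): 192.168.148.0/24
118 hosts -> /25 (126 usable): 192.168.149.0/25
84 hosts -> /25 (126 usable): 192.168.149.128/25
Allocation: 192.168.148.0/24 (200 hosts, 254 usable); 192.168.149.0/25 (118 hosts, 126 usable); 192.168.149.128/25 (84 hosts, 126 usable)


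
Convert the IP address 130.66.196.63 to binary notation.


130 = 10000010
66 = 01000010
196 = 11000100
63 = 00111111
Binary: 10000010.01000010.11000100.00111111


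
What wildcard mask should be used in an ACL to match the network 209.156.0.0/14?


Subnet mask: 255.252.0.0
Wildcard = 255.255.255.255 - subnet mask
255 - 255 = 0
255 - 252 = 3
255 - 0 = 255
255 - 0 = 255
Wildcard: 0.3.255.255


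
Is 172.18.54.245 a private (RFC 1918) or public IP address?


RFC 1918 private ranges:
  10.0.0.0/8 (10.0.0.0 - 10.255.255.255)
  172.16.0.0/12 (172.16.0.0 - 172.31.255.255)
  192.168.0.0/16 (192.168.0.0 - 192.168.255.255)
Private (in 172.16.0.0/12)


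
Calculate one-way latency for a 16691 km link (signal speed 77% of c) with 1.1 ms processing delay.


Speed = 0.77 * 3e5 km/s = 231000 km/s
Propagation delay = 16691 / 231000 = 0.0723 s = 72.2554 ms
Processing delay = 1.1 ms
Total one-way latency = 73.3554 ms


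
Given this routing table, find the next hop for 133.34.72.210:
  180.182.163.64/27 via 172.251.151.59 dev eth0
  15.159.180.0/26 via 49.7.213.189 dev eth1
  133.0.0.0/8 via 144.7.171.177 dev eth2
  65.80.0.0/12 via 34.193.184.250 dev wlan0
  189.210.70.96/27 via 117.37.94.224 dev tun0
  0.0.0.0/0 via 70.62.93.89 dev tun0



Longest prefix match for 133.34.72.210:
  /27 180.182.163.64: no
  /26 15.159.180.0: no
  /8 133.0.0.0: MATCH
  /12 65.80.0.0: no
  /27 189.210.70.96: no
  /0 0.0.0.0: MATCH
Selected: next-hop 144.7.171.177 via eth2 (matched /8)


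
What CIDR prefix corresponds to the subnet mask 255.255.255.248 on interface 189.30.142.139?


Binary: 11111111.11111111.11111111.11111000
Count leading 1s
Prefix: /29


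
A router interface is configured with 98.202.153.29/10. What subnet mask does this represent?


/10 means 10 network bits, 22 host bits
Binary: 11111111110000000000000000000000
Mask: 255.192.0.0


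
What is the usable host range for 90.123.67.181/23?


Network: 90.123.66.0
Broadcast: 90.123.67.255
First usable = network + 1
Last usable = broadcast - 1
Range: 90.123.66.1 to 90.123.67.254


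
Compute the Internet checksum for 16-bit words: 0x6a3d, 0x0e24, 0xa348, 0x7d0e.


Sum all words (with carry folding):
+ 0x6a3d = 0x6a3d
+ 0x0e24 = 0x7861
+ 0xa348 = 0x1baa
+ 0x7d0e = 0x98b8
One's complement: ~0x98b8
Checksum = 0x6747


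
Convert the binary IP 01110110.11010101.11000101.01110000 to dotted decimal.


01110110 = 118
11010101 = 213
11000101 = 197
01110000 = 112
IP: 118.213.197.112


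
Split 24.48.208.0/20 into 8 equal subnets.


New prefix = 20 + 3 = 23
Each subnet has 512 addresses
  24.48.208.0/23
  24.48.210.0/23
  24.48.212.0/23
  24.48.214.0/23
  24.48.216.0/23
  24.48.218.0/23
  24.48.220.0/23
  24.48.222.0/23
Subnets: 24.48.208.0/23, 24.48.210.0/23, 24.48.212.0/23, 24.48.214.0/23, 24.48.216.0/23, 24.48.218.0/23, 24.48.220.0/23, 24.48.222.0/23


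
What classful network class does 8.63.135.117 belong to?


First octet: 8
Binary: 00001000
0xxxxxxx -> Class A (1-126)
Class A, default mask 255.0.0.0 (/8)


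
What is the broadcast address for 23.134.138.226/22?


Network: 23.134.136.0/22
Host bits = 10
Set all host bits to 1:
Broadcast: 23.134.139.255


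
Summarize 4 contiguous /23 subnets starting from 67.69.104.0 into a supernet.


Original prefix: /23
Number of subnets: 4 = 2^2
New prefix = 23 - 2 = 21
Supernet: 67.69.104.0/21


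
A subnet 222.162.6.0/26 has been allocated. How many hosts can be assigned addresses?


Host bits = 32 - 26 = 6
Total addresses = 2^6 = 64
Usable = total - 2 (network and broadcast)
Usable hosts: 62


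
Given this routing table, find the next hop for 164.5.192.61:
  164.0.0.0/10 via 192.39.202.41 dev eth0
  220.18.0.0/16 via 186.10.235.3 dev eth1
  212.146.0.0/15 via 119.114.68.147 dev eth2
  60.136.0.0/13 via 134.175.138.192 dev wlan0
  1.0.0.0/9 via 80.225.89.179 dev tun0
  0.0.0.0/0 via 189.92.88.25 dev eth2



Longest prefix match for 164.5.192.61:
  /10 164.0.0.0: MATCH
  /16 220.18.0.0: no
  /15 212.146.0.0: no
  /13 60.136.0.0: no
  /9 1.0.0.0: no
  /0 0.0.0.0: MATCH
Selected: next-hop 192.39.202.41 via eth0 (matched /10)


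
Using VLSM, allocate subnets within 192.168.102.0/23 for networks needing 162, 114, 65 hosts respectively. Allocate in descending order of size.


162 hosts -> /24 (254 usable): 192.168.102.0/24
114 hosts -> /25 (126 usable): 192.168.103.0/25
65 hosts -> /25 (126 usable): 192.168.103.128/25
Allocation: 192.168.102.0/24 (162 hosts, 254 usable); 192.168.103.0/25 (114 hosts, 126 usable); 192.168.103.128/25 (65 hosts, 126 usable)


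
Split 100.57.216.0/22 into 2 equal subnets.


New prefix = 22 + 1 = 23
Each subnet has 512 addresses
  100.57.216.0/23
  100.57.218.0/23
Subnets: 100.57.216.0/23, 100.57.218.0/23


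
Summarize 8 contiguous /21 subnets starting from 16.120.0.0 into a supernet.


Original prefix: /21
Number of subnets: 8 = 2^3
New prefix = 21 - 3 = 18
Supernet: 16.120.0.0/18


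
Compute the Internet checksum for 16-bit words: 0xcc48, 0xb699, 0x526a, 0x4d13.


Sum all words (with carry folding):
+ 0xcc48 = 0xcc48
+ 0xb699 = 0x82e2
+ 0x526a = 0xd54c
+ 0x4d13 = 0x2260
One's complement: ~0x2260
Checksum = 0xdd9f


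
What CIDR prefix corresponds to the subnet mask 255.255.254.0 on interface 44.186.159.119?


Binary: 11111111.11111111.11111110.00000000
Count leading 1s
Prefix: /23


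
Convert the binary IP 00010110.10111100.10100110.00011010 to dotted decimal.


00010110 = 22
10111100 = 188
10100110 = 166
00011010 = 26
IP: 22.188.166.26


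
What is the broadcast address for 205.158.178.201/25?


Network: 205.158.178.128/25
Host bits = 7
Set all host bits to 1:
Broadcast: 205.158.178.255


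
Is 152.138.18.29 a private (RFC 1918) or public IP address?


RFC 1918 private ranges:
  10.0.0.0/8 (10.0.0.0 - 10.255.255.255)
  172.16.0.0/12 (172.16.0.0 - 172.31.255.255)
  192.168.0.0/16 (192.168.0.0 - 192.168.255.255)
Public (not in any RFC 1918 range)


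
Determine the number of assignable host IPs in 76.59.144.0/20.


Host bits = 32 - 20 = 12
Total addresses = 2^12 = 4096
Usable = total - 2 (network and broadcast)
Usable hosts: 4094


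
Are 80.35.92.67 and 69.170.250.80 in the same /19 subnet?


Mask: 255.255.224.0
80.35.92.67 AND mask = 80.35.64.0
69.170.250.80 AND mask = 69.170.224.0
No, different subnets (80.35.64.0 vs 69.170.224.0)


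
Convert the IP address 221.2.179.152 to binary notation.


221 = 11011101
2 = 00000010
179 = 10110011
152 = 10011000
Binary: 11011101.00000010.10110011.10011000


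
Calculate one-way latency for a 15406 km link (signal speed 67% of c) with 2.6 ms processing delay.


Speed = 0.67 * 3e5 km/s = 201000 km/s
Propagation delay = 15406 / 201000 = 0.0766 s = 76.6468 ms
Processing delay = 2.6 ms
Total one-way latency = 79.2468 ms


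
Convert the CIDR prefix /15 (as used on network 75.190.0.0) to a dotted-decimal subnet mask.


/15 means 15 network bits, 17 host bits
Binary: 11111111111111100000000000000000
Mask: 255.254.0.0


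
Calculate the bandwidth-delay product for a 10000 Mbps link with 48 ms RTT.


BDP = bandwidth * RTT
= 10000 Mbps * 48 ms
= 10000 * 1e6 * 48 / 1000 bits
= 480000000 bits
= 60000000 bytes
= 58593.75 KB
BDP = 480000000 bits (60000000 bytes)


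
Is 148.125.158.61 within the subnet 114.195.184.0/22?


Subnet network: 114.195.184.0
Test IP AND mask: 148.125.156.0
No, 148.125.158.61 is not in 114.195.184.0/22


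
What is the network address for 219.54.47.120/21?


IP:   11011011.00110110.00101111.01111000
Mask: 11111111.11111111.11111000.00000000
AND operation:
Net:  11011011.00110110.00101000.00000000
Network: 219.54.40.0/21


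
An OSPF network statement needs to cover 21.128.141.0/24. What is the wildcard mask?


Subnet mask: 255.255.255.0
Wildcard = 255.255.255.255 - subnet mask
255 - 255 = 0
255 - 255 = 0
255 - 255 = 0
255 - 0 = 255
Wildcard: 0.0.0.255


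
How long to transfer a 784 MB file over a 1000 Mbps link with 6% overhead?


Effective throughput = 1000 * (1 - 6/100) = 940 Mbps
File size in Mb = 784 * 8 = 6272 Mb
Time = 6272 / 940
Time = 6.6723 seconds


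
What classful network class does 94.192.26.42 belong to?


First octet: 94
Binary: 01011110
0xxxxxxx -> Class A (1-126)
Class A, default mask 255.0.0.0 (/8)


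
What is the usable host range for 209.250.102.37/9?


Network: 209.128.0.0
Broadcast: 209.255.255.255
First usable = network + 1
Last usable = broadcast - 1
Range: 209.128.0.1 to 209.255.255.254


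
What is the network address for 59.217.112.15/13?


IP:   00111011.11011001.01110000.00001111
Mask: 11111111.11111000.00000000.00000000
AND operation:
Net:  00111011.11011000.00000000.00000000
Network: 59.216.0.0/13


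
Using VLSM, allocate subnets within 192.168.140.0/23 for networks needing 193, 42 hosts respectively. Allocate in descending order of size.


193 hosts -> /24 (254 usable): 192.168.140.0/24
42 hosts -> /26 (62 usable): 192.168.141.0/26
Allocation: 192.168.140.0/24 (193 hosts, 254 usable); 192.168.141.0/26 (42 hosts, 62 usable)


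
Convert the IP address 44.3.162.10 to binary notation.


44 = 00101100
3 = 00000011
162 = 10100010
10 = 00001010
Binary: 00101100.00000011.10100010.00001010


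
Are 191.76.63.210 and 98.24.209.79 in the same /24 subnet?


Mask: 255.255.255.0
191.76.63.210 AND mask = 191.76.63.0
98.24.209.79 AND mask = 98.24.209.0
No, different subnets (191.76.63.0 vs 98.24.209.0)


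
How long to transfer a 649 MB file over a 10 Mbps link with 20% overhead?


Effective throughput = 10 * (1 - 20/100) = 8 Mbps
File size in Mb = 649 * 8 = 5192 Mb
Time = 5192 / 8
Time = 649 seconds


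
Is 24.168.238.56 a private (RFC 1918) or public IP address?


RFC 1918 private ranges:
  10.0.0.0/8 (10.0.0.0 - 10.255.255.255)
  172.16.0.0/12 (172.16.0.0 - 172.31.255.255)
  192.168.0.0/16 (192.168.0.0 - 192.168.255.255)
Public (not in any RFC 1918 range)


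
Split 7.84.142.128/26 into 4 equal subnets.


New prefix = 26 + 2 = 28
Each subnet has 16 addresses
  7.84.142.128/28
  7.84.142.144/28
  7.84.142.160/28
  7.84.142.176/28
Subnets: 7.84.142.128/28, 7.84.142.144/28, 7.84.142.160/28, 7.84.142.176/28


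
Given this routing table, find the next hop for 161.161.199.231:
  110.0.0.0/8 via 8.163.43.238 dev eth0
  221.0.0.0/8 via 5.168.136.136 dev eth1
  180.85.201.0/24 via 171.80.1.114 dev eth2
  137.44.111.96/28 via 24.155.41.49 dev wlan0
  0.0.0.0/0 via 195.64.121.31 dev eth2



Longest prefix match for 161.161.199.231:
  /8 110.0.0.0: no
  /8 221.0.0.0: no
  /24 180.85.201.0: no
  /28 137.44.111.96: no
  /0 0.0.0.0: MATCH
Selected: next-hop 195.64.121.31 via eth2 (matched /0)


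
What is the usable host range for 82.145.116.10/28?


Network: 82.145.116.0
Broadcast: 82.145.116.15
First usable = network + 1
Last usable = broadcast - 1
Range: 82.145.116.1 to 82.145.116.14


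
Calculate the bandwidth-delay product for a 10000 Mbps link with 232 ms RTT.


BDP = bandwidth * RTT
= 10000 Mbps * 232 ms
= 10000 * 1e6 * 232 / 1000 bits
= 2320000000 bits
= 290000000 bytes
= 283203.125 KB
BDP = 2320000000 bits (290000000 bytes)


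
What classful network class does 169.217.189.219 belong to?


First octet: 169
Binary: 10101001
10xxxxxx -> Class B (128-191)
Class B, default mask 255.255.0.0 (/16)


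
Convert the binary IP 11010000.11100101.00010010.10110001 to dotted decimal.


11010000 = 208
11100101 = 229
00010010 = 18
10110001 = 177
IP: 208.229.18.177


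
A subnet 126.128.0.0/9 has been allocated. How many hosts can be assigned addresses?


Host bits = 32 - 9 = 23
Total addresses = 2^23 = 8388608
Usable = total - 2 (network and broadcast)
Usable hosts: 8388606


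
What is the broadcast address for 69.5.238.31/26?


Network: 69.5.238.0/26
Host bits = 6
Set all host bits to 1:
Broadcast: 69.5.238.63


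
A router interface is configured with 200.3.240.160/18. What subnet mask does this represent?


/18 means 18 network bits, 14 host bits
Binary: 11111111111111111100000000000000
Mask: 255.255.192.0


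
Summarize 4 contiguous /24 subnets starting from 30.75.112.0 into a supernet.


Original prefix: /24
Number of subnets: 4 = 2^2
New prefix = 24 - 2 = 22
Supernet: 30.75.112.0/22


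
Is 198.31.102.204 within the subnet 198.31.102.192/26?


Subnet network: 198.31.102.192
Test IP AND mask: 198.31.102.192
Yes, 198.31.102.204 is in 198.31.102.192/26


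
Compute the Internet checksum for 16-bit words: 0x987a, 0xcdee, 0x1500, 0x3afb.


Sum all words (with carry folding):
+ 0x987a = 0x987a
+ 0xcdee = 0x6669
+ 0x1500 = 0x7b69
+ 0x3afb = 0xb664
One's complement: ~0xb664
Checksum = 0x499b


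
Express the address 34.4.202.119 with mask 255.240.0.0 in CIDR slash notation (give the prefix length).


Binary: 11111111.11110000.00000000.00000000
Count leading 1s
Prefix: /12


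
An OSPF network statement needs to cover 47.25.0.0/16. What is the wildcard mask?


Subnet mask: 255.255.0.0
Wildcard = 255.255.255.255 - subnet mask
255 - 255 = 0
255 - 255 = 0
255 - 0 = 255
255 - 0 = 255
Wildcard: 0.0.255.255


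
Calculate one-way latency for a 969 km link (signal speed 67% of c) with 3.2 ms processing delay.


Speed = 0.67 * 3e5 km/s = 201000 km/s
Propagation delay = 969 / 201000 = 0.0048 s = 4.8209 ms
Processing delay = 3.2 ms
Total one-way latency = 8.0209 ms


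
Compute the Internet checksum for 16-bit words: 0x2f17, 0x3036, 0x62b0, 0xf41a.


Sum all words (with carry folding):
+ 0x2f17 = 0x2f17
+ 0x3036 = 0x5f4d
+ 0x62b0 = 0xc1fd
+ 0xf41a = 0xb618
One's complement: ~0xb618
Checksum = 0x49e7


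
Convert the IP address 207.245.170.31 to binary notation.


207 = 11001111
245 = 11110101
170 = 10101010
31 = 00011111
Binary: 11001111.11110101.10101010.00011111


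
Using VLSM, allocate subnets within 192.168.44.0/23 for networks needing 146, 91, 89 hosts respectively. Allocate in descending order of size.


146 hosts -> /24 (254 usable): 192.168.44.0/24
91 hosts -> /25 (126 usable): 192.168.45.0/25
89 hosts -> /25 (126 usable): 192.168.45.128/25
Allocation: 192.168.44.0/24 (146 hosts, 254 usable); 192.168.45.0/25 (91 hosts, 126 usable); 192.168.45.128/25 (89 hosts, 126 usable)


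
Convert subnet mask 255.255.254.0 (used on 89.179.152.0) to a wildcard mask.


Subnet mask: 255.255.254.0
Wildcard = 255.255.255.255 - subnet mask
255 - 255 = 0
255 - 255 = 0
255 - 254 = 1
255 - 0 = 255
Wildcard: 0.0.1.255


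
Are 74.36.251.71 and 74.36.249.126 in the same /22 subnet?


Mask: 255.255.252.0
74.36.251.71 AND mask = 74.36.248.0
74.36.249.126 AND mask = 74.36.248.0
Yes, same subnet (74.36.248.0)


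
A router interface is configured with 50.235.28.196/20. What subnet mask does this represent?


/20 means 20 network bits, 12 host bits
Binary: 11111111111111111111000000000000
Mask: 255.255.240.0


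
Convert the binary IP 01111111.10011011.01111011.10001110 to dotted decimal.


01111111 = 127
10011011 = 155
01111011 = 123
10001110 = 142
IP: 127.155.123.142


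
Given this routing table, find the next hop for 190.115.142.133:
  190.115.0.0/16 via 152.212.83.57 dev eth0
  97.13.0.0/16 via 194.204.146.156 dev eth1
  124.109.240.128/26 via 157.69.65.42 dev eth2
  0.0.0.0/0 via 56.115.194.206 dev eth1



Longest prefix match for 190.115.142.133:
  /16 190.115.0.0: MATCH
  /16 97.13.0.0: no
  /26 124.109.240.128: no
  /0 0.0.0.0: MATCH
Selected: next-hop 152.212.83.57 via eth0 (matched /16)


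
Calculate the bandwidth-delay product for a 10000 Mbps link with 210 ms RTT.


BDP = bandwidth * RTT
= 10000 Mbps * 210 ms
= 10000 * 1e6 * 210 / 1000 bits
= 2100000000 bits
= 262500000 bytes
= 256347.6562 KB
BDP = 2100000000 bits (262500000 bytes)


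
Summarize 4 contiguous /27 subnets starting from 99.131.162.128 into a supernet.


Original prefix: /27
Number of subnets: 4 = 2^2
New prefix = 27 - 2 = 25
Supernet: 99.131.162.128/25


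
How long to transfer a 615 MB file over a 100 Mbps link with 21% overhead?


Effective throughput = 100 * (1 - 21/100) = 79 Mbps
File size in Mb = 615 * 8 = 4920 Mb
Time = 4920 / 79
Time = 62.2785 seconds


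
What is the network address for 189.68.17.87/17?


IP:   10111101.01000100.00010001.01010111
Mask: 11111111.11111111.10000000.00000000
AND operation:
Net:  10111101.01000100.00000000.00000000
Network: 189.68.0.0/17


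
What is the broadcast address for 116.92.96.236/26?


Network: 116.92.96.192/26
Host bits = 6
Set all host bits to 1:
Broadcast: 116.92.96.255


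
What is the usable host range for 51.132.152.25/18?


Network: 51.132.128.0
Broadcast: 51.132.191.255
First usable = network + 1
Last usable = broadcast - 1
Range: 51.132.128.1 to 51.132.191.254


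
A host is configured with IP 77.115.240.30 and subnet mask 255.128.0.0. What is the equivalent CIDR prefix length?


Binary: 11111111.10000000.00000000.00000000
Count leading 1s
Prefix: /9


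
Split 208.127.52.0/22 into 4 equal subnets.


New prefix = 22 + 2 = 24
Each subnet has 256 addresses
  208.127.52.0/24
  208.127.53.0/24
  208.127.54.0/24
  208.127.55.0/24
Subnets: 208.127.52.0/24, 208.127.53.0/24, 208.127.54.0/24, 208.127.55.0/24


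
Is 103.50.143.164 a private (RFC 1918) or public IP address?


RFC 1918 private ranges:
  10.0.0.0/8 (10.0.0.0 - 10.255.255.255)
  172.16.0.0/12 (172.16.0.0 - 172.31.255.255)
  192.168.0.0/16 (192.168.0.0 - 192.168.255.255)
Public (not in any RFC 1918 range)


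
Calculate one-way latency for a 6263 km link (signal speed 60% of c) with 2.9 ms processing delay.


Speed = 0.6 * 3e5 km/s = 180000 km/s
Propagation delay = 6263 / 180000 = 0.0348 s = 34.7944 ms
Processing delay = 2.9 ms
Total one-way latency = 37.6944 ms


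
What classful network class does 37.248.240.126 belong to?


First octet: 37
Binary: 00100101
0xxxxxxx -> Class A (1-126)
Class A, default mask 255.0.0.0 (/8)


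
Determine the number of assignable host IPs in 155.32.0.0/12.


Host bits = 32 - 12 = 20
Total addresses = 2^20 = 1048576
Usable = total - 2 (network and broadcast)
Usable hosts: 1048574


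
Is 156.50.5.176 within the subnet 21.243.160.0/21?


Subnet network: 21.243.160.0
Test IP AND mask: 156.50.0.0
No, 156.50.5.176 is not in 21.243.160.0/21


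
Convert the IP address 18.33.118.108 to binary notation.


18 = 00010010
33 = 00100001
118 = 01110110
108 = 01101100
Binary: 00010010.00100001.01110110.01101100


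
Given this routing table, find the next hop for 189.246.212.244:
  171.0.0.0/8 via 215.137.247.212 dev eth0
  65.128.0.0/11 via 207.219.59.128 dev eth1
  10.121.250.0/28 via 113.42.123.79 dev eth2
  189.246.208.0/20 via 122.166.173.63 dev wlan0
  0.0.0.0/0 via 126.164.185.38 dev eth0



Longest prefix match for 189.246.212.244:
  /8 171.0.0.0: no
  /11 65.128.0.0: no
  /28 10.121.250.0: no
  /20 189.246.208.0: MATCH
  /0 0.0.0.0: MATCH
Selected: next-hop 122.166.173.63 via wlan0 (matched /20)


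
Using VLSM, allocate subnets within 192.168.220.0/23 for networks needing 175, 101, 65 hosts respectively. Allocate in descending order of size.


175 hosts -> /24 (254 usable): 192.168.220.0/24
101 hosts -> /25 (126 usable): 192.168.221.0/25
65 hosts -> /25 (126 usable): 192.168.221.128/25
Allocation: 192.168.220.0/24 (175 hosts, 254 usable); 192.168.221.0/25 (101 hosts, 126 usable); 192.168.221.128/25 (65 hosts, 126 usable)


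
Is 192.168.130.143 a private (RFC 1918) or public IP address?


RFC 1918 private ranges:
  10.0.0.0/8 (10.0.0.0 - 10.255.255.255)
  172.16.0.0/12 (172.16.0.0 - 172.31.255.255)
  192.168.0.0/16 (192.168.0.0 - 192.168.255.255)
Private (in 192.168.0.0/16)


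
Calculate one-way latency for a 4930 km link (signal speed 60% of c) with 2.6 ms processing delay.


Speed = 0.6 * 3e5 km/s = 180000 km/s
Propagation delay = 4930 / 180000 = 0.0274 s = 27.3889 ms
Processing delay = 2.6 ms
Total one-way latency = 29.9889 ms


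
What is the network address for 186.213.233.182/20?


IP:   10111010.11010101.11101001.10110110
Mask: 11111111.11111111.11110000.00000000
AND operation:
Net:  10111010.11010101.11100000.00000000
Network: 186.213.224.0/20


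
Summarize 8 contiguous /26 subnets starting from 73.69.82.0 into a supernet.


Original prefix: /26
Number of subnets: 8 = 2^3
New prefix = 26 - 3 = 23
Supernet: 73.69.82.0/23


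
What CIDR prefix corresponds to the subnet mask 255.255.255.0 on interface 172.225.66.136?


Binary: 11111111.11111111.11111111.00000000
Count leading 1s
Prefix: /24


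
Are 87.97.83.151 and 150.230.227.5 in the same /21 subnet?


Mask: 255.255.248.0
87.97.83.151 AND mask = 87.97.80.0
150.230.227.5 AND mask = 150.230.224.0
No, different subnets (87.97.80.0 vs 150.230.224.0)


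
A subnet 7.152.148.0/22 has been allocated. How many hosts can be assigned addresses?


Host bits = 32 - 22 = 10
Total addresses = 2^10 = 1024
Usable = total - 2 (network and broadcast)
Usable hosts: 1022


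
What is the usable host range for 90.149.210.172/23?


Network: 90.149.210.0
Broadcast: 90.149.211.255
First usable = network + 1
Last usable = broadcast - 1
Range: 90.149.210.1 to 90.149.211.254


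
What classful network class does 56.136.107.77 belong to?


First octet: 56
Binary: 00111000
0xxxxxxx -> Class A (1-126)
Class A, default mask 255.0.0.0 (/8)


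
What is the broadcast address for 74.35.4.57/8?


Network: 74.0.0.0/8
Host bits = 24
Set all host bits to 1:
Broadcast: 74.255.255.255


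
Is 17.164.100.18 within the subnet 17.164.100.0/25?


Subnet network: 17.164.100.0
Test IP AND mask: 17.164.100.0
Yes, 17.164.100.18 is in 17.164.100.0/25


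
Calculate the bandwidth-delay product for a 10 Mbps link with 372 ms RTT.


BDP = bandwidth * RTT
= 10 Mbps * 372 ms
= 10 * 1e6 * 372 / 1000 bits
= 3720000 bits
= 465000 bytes
= 454.1016 KB
BDP = 3720000 bits (465000 bytes)
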